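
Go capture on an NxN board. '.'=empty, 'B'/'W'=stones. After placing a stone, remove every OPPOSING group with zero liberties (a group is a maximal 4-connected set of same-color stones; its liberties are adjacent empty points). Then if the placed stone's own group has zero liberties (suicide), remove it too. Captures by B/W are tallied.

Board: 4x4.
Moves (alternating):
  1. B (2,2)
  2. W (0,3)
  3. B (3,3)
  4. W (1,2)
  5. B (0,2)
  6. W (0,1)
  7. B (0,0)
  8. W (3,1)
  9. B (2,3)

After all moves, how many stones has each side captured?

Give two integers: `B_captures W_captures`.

Answer: 0 1

Derivation:
Move 1: B@(2,2) -> caps B=0 W=0
Move 2: W@(0,3) -> caps B=0 W=0
Move 3: B@(3,3) -> caps B=0 W=0
Move 4: W@(1,2) -> caps B=0 W=0
Move 5: B@(0,2) -> caps B=0 W=0
Move 6: W@(0,1) -> caps B=0 W=1
Move 7: B@(0,0) -> caps B=0 W=1
Move 8: W@(3,1) -> caps B=0 W=1
Move 9: B@(2,3) -> caps B=0 W=1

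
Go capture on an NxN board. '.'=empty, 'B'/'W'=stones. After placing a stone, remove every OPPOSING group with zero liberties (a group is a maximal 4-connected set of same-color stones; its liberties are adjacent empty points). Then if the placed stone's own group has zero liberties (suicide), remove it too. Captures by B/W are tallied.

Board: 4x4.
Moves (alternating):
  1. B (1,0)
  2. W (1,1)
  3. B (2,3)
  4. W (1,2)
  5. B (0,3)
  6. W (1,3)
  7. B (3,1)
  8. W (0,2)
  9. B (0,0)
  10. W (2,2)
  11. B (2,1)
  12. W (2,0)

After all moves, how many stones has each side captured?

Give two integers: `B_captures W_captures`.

Answer: 0 1

Derivation:
Move 1: B@(1,0) -> caps B=0 W=0
Move 2: W@(1,1) -> caps B=0 W=0
Move 3: B@(2,3) -> caps B=0 W=0
Move 4: W@(1,2) -> caps B=0 W=0
Move 5: B@(0,3) -> caps B=0 W=0
Move 6: W@(1,3) -> caps B=0 W=0
Move 7: B@(3,1) -> caps B=0 W=0
Move 8: W@(0,2) -> caps B=0 W=1
Move 9: B@(0,0) -> caps B=0 W=1
Move 10: W@(2,2) -> caps B=0 W=1
Move 11: B@(2,1) -> caps B=0 W=1
Move 12: W@(2,0) -> caps B=0 W=1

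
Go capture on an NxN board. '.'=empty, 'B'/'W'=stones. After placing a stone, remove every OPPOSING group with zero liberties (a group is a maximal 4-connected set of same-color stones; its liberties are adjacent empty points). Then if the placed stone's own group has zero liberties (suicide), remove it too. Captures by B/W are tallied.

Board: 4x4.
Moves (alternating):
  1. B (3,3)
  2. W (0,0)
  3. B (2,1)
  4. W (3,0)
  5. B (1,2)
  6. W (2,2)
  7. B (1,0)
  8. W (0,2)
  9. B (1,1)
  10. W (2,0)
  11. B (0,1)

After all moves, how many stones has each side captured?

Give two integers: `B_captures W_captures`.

Move 1: B@(3,3) -> caps B=0 W=0
Move 2: W@(0,0) -> caps B=0 W=0
Move 3: B@(2,1) -> caps B=0 W=0
Move 4: W@(3,0) -> caps B=0 W=0
Move 5: B@(1,2) -> caps B=0 W=0
Move 6: W@(2,2) -> caps B=0 W=0
Move 7: B@(1,0) -> caps B=0 W=0
Move 8: W@(0,2) -> caps B=0 W=0
Move 9: B@(1,1) -> caps B=0 W=0
Move 10: W@(2,0) -> caps B=0 W=0
Move 11: B@(0,1) -> caps B=1 W=0

Answer: 1 0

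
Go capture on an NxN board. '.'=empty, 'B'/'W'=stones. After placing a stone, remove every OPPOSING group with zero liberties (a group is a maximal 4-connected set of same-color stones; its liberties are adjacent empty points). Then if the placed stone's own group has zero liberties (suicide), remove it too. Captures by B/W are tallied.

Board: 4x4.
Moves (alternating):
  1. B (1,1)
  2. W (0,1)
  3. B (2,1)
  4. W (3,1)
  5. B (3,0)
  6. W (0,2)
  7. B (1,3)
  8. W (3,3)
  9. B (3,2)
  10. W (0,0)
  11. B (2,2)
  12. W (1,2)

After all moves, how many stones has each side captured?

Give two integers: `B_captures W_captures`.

Move 1: B@(1,1) -> caps B=0 W=0
Move 2: W@(0,1) -> caps B=0 W=0
Move 3: B@(2,1) -> caps B=0 W=0
Move 4: W@(3,1) -> caps B=0 W=0
Move 5: B@(3,0) -> caps B=0 W=0
Move 6: W@(0,2) -> caps B=0 W=0
Move 7: B@(1,3) -> caps B=0 W=0
Move 8: W@(3,3) -> caps B=0 W=0
Move 9: B@(3,2) -> caps B=1 W=0
Move 10: W@(0,0) -> caps B=1 W=0
Move 11: B@(2,2) -> caps B=1 W=0
Move 12: W@(1,2) -> caps B=1 W=0

Answer: 1 0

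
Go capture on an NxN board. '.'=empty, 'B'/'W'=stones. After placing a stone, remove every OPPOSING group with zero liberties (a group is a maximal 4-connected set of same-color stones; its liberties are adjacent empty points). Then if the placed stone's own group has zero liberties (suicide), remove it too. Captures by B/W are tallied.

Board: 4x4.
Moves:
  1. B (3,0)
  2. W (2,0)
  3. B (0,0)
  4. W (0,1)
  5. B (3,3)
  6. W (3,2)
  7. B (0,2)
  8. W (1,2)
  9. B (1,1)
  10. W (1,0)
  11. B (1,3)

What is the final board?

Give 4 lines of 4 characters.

Move 1: B@(3,0) -> caps B=0 W=0
Move 2: W@(2,0) -> caps B=0 W=0
Move 3: B@(0,0) -> caps B=0 W=0
Move 4: W@(0,1) -> caps B=0 W=0
Move 5: B@(3,3) -> caps B=0 W=0
Move 6: W@(3,2) -> caps B=0 W=0
Move 7: B@(0,2) -> caps B=0 W=0
Move 8: W@(1,2) -> caps B=0 W=0
Move 9: B@(1,1) -> caps B=1 W=0
Move 10: W@(1,0) -> caps B=1 W=0
Move 11: B@(1,3) -> caps B=1 W=0

Answer: B.B.
WBWB
W...
B.WB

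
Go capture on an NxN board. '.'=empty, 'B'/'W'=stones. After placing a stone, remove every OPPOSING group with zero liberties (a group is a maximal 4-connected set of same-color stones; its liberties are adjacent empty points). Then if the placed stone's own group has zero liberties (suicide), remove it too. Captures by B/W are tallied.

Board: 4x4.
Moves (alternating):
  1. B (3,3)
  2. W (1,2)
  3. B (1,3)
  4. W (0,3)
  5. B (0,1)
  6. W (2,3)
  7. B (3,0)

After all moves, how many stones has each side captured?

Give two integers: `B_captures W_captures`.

Answer: 0 1

Derivation:
Move 1: B@(3,3) -> caps B=0 W=0
Move 2: W@(1,2) -> caps B=0 W=0
Move 3: B@(1,3) -> caps B=0 W=0
Move 4: W@(0,3) -> caps B=0 W=0
Move 5: B@(0,1) -> caps B=0 W=0
Move 6: W@(2,3) -> caps B=0 W=1
Move 7: B@(3,0) -> caps B=0 W=1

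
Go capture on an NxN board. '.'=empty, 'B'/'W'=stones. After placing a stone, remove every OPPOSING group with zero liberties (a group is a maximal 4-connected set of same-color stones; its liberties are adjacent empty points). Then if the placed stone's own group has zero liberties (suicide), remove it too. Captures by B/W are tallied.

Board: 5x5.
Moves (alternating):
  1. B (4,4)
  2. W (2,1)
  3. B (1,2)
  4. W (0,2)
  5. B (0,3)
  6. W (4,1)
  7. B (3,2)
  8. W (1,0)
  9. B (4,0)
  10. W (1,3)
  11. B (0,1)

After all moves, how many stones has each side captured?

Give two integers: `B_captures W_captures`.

Answer: 1 0

Derivation:
Move 1: B@(4,4) -> caps B=0 W=0
Move 2: W@(2,1) -> caps B=0 W=0
Move 3: B@(1,2) -> caps B=0 W=0
Move 4: W@(0,2) -> caps B=0 W=0
Move 5: B@(0,3) -> caps B=0 W=0
Move 6: W@(4,1) -> caps B=0 W=0
Move 7: B@(3,2) -> caps B=0 W=0
Move 8: W@(1,0) -> caps B=0 W=0
Move 9: B@(4,0) -> caps B=0 W=0
Move 10: W@(1,3) -> caps B=0 W=0
Move 11: B@(0,1) -> caps B=1 W=0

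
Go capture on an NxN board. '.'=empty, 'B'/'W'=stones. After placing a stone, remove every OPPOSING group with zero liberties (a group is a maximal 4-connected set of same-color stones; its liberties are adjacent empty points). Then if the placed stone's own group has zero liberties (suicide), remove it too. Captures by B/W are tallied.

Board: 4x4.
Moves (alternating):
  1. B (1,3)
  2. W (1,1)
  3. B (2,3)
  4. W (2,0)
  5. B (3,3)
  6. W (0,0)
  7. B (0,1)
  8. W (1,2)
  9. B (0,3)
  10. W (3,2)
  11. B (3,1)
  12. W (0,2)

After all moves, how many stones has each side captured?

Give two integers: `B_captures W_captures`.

Answer: 0 1

Derivation:
Move 1: B@(1,3) -> caps B=0 W=0
Move 2: W@(1,1) -> caps B=0 W=0
Move 3: B@(2,3) -> caps B=0 W=0
Move 4: W@(2,0) -> caps B=0 W=0
Move 5: B@(3,3) -> caps B=0 W=0
Move 6: W@(0,0) -> caps B=0 W=0
Move 7: B@(0,1) -> caps B=0 W=0
Move 8: W@(1,2) -> caps B=0 W=0
Move 9: B@(0,3) -> caps B=0 W=0
Move 10: W@(3,2) -> caps B=0 W=0
Move 11: B@(3,1) -> caps B=0 W=0
Move 12: W@(0,2) -> caps B=0 W=1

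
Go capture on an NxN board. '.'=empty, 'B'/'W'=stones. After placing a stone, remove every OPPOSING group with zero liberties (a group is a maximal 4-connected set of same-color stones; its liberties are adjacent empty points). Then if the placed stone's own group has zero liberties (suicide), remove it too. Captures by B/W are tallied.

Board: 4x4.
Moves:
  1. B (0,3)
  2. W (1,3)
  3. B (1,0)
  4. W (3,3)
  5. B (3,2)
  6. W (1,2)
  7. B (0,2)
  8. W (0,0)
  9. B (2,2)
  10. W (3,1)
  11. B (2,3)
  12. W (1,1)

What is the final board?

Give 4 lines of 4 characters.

Answer: W.BB
BWWW
..BB
.WB.

Derivation:
Move 1: B@(0,3) -> caps B=0 W=0
Move 2: W@(1,3) -> caps B=0 W=0
Move 3: B@(1,0) -> caps B=0 W=0
Move 4: W@(3,3) -> caps B=0 W=0
Move 5: B@(3,2) -> caps B=0 W=0
Move 6: W@(1,2) -> caps B=0 W=0
Move 7: B@(0,2) -> caps B=0 W=0
Move 8: W@(0,0) -> caps B=0 W=0
Move 9: B@(2,2) -> caps B=0 W=0
Move 10: W@(3,1) -> caps B=0 W=0
Move 11: B@(2,3) -> caps B=1 W=0
Move 12: W@(1,1) -> caps B=1 W=0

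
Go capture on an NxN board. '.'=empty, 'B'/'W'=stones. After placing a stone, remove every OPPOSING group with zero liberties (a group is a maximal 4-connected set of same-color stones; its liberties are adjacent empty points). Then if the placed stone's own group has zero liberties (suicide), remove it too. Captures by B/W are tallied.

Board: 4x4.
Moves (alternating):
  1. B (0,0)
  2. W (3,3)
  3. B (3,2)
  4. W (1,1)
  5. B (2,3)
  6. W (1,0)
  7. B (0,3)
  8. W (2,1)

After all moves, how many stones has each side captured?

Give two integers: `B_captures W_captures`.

Move 1: B@(0,0) -> caps B=0 W=0
Move 2: W@(3,3) -> caps B=0 W=0
Move 3: B@(3,2) -> caps B=0 W=0
Move 4: W@(1,1) -> caps B=0 W=0
Move 5: B@(2,3) -> caps B=1 W=0
Move 6: W@(1,0) -> caps B=1 W=0
Move 7: B@(0,3) -> caps B=1 W=0
Move 8: W@(2,1) -> caps B=1 W=0

Answer: 1 0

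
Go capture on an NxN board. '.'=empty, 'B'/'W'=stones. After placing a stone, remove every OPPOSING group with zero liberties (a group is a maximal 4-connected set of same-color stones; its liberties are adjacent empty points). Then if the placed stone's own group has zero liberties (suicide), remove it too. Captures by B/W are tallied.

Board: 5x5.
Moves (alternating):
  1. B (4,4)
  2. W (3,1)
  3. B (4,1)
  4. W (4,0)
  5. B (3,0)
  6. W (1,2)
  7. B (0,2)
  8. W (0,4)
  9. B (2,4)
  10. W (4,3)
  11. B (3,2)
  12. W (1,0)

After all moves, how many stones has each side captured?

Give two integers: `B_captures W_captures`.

Move 1: B@(4,4) -> caps B=0 W=0
Move 2: W@(3,1) -> caps B=0 W=0
Move 3: B@(4,1) -> caps B=0 W=0
Move 4: W@(4,0) -> caps B=0 W=0
Move 5: B@(3,0) -> caps B=1 W=0
Move 6: W@(1,2) -> caps B=1 W=0
Move 7: B@(0,2) -> caps B=1 W=0
Move 8: W@(0,4) -> caps B=1 W=0
Move 9: B@(2,4) -> caps B=1 W=0
Move 10: W@(4,3) -> caps B=1 W=0
Move 11: B@(3,2) -> caps B=1 W=0
Move 12: W@(1,0) -> caps B=1 W=0

Answer: 1 0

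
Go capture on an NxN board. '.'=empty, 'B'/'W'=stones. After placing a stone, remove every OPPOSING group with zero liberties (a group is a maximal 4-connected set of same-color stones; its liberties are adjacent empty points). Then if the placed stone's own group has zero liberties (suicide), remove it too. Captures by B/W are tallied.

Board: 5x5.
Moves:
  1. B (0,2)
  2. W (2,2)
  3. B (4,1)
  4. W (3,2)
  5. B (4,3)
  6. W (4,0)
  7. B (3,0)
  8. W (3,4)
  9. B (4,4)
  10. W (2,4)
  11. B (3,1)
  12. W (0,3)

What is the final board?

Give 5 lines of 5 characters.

Answer: ..BW.
.....
..W.W
BBW.W
.B.BB

Derivation:
Move 1: B@(0,2) -> caps B=0 W=0
Move 2: W@(2,2) -> caps B=0 W=0
Move 3: B@(4,1) -> caps B=0 W=0
Move 4: W@(3,2) -> caps B=0 W=0
Move 5: B@(4,3) -> caps B=0 W=0
Move 6: W@(4,0) -> caps B=0 W=0
Move 7: B@(3,0) -> caps B=1 W=0
Move 8: W@(3,4) -> caps B=1 W=0
Move 9: B@(4,4) -> caps B=1 W=0
Move 10: W@(2,4) -> caps B=1 W=0
Move 11: B@(3,1) -> caps B=1 W=0
Move 12: W@(0,3) -> caps B=1 W=0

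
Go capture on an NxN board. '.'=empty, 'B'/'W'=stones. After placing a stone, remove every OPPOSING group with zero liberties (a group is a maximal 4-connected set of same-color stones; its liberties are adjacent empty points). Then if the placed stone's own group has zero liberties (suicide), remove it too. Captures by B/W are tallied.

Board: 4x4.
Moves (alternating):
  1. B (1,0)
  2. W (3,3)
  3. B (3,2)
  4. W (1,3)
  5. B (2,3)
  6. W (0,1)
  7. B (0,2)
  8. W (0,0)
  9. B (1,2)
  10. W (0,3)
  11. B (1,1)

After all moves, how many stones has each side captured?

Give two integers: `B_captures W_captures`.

Answer: 3 0

Derivation:
Move 1: B@(1,0) -> caps B=0 W=0
Move 2: W@(3,3) -> caps B=0 W=0
Move 3: B@(3,2) -> caps B=0 W=0
Move 4: W@(1,3) -> caps B=0 W=0
Move 5: B@(2,3) -> caps B=1 W=0
Move 6: W@(0,1) -> caps B=1 W=0
Move 7: B@(0,2) -> caps B=1 W=0
Move 8: W@(0,0) -> caps B=1 W=0
Move 9: B@(1,2) -> caps B=1 W=0
Move 10: W@(0,3) -> caps B=1 W=0
Move 11: B@(1,1) -> caps B=3 W=0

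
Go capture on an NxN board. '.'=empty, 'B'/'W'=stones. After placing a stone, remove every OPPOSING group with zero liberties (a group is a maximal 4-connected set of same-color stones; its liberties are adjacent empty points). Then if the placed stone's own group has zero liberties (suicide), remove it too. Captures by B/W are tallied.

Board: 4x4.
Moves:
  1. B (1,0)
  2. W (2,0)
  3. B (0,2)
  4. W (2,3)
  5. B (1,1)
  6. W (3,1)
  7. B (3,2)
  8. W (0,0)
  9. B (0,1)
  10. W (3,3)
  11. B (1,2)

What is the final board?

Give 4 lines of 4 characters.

Answer: .BB.
BBB.
W..W
.WBW

Derivation:
Move 1: B@(1,0) -> caps B=0 W=0
Move 2: W@(2,0) -> caps B=0 W=0
Move 3: B@(0,2) -> caps B=0 W=0
Move 4: W@(2,3) -> caps B=0 W=0
Move 5: B@(1,1) -> caps B=0 W=0
Move 6: W@(3,1) -> caps B=0 W=0
Move 7: B@(3,2) -> caps B=0 W=0
Move 8: W@(0,0) -> caps B=0 W=0
Move 9: B@(0,1) -> caps B=1 W=0
Move 10: W@(3,3) -> caps B=1 W=0
Move 11: B@(1,2) -> caps B=1 W=0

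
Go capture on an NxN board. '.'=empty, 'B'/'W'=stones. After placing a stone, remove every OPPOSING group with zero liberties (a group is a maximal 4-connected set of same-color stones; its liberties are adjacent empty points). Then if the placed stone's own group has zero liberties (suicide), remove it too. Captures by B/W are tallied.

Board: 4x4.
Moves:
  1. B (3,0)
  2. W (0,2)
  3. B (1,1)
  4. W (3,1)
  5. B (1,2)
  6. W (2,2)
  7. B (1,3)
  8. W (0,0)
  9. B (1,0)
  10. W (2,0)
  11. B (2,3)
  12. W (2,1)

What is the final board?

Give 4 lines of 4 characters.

Answer: W.W.
BBBB
WWWB
.W..

Derivation:
Move 1: B@(3,0) -> caps B=0 W=0
Move 2: W@(0,2) -> caps B=0 W=0
Move 3: B@(1,1) -> caps B=0 W=0
Move 4: W@(3,1) -> caps B=0 W=0
Move 5: B@(1,2) -> caps B=0 W=0
Move 6: W@(2,2) -> caps B=0 W=0
Move 7: B@(1,3) -> caps B=0 W=0
Move 8: W@(0,0) -> caps B=0 W=0
Move 9: B@(1,0) -> caps B=0 W=0
Move 10: W@(2,0) -> caps B=0 W=1
Move 11: B@(2,3) -> caps B=0 W=1
Move 12: W@(2,1) -> caps B=0 W=1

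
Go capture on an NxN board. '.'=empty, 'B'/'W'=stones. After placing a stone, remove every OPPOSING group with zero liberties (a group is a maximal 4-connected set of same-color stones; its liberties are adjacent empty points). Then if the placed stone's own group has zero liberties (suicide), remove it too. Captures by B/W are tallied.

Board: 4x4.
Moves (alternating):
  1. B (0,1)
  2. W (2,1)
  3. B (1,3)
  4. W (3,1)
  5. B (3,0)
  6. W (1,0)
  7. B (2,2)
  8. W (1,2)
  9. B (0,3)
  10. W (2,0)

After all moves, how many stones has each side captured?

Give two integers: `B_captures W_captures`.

Move 1: B@(0,1) -> caps B=0 W=0
Move 2: W@(2,1) -> caps B=0 W=0
Move 3: B@(1,3) -> caps B=0 W=0
Move 4: W@(3,1) -> caps B=0 W=0
Move 5: B@(3,0) -> caps B=0 W=0
Move 6: W@(1,0) -> caps B=0 W=0
Move 7: B@(2,2) -> caps B=0 W=0
Move 8: W@(1,2) -> caps B=0 W=0
Move 9: B@(0,3) -> caps B=0 W=0
Move 10: W@(2,0) -> caps B=0 W=1

Answer: 0 1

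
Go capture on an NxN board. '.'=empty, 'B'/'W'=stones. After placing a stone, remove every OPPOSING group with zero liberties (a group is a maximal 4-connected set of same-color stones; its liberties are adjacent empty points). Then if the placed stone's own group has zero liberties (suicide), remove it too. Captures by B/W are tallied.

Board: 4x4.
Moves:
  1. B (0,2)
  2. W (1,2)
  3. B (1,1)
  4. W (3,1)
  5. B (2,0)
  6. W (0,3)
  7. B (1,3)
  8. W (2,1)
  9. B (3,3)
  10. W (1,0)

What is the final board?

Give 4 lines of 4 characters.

Move 1: B@(0,2) -> caps B=0 W=0
Move 2: W@(1,2) -> caps B=0 W=0
Move 3: B@(1,1) -> caps B=0 W=0
Move 4: W@(3,1) -> caps B=0 W=0
Move 5: B@(2,0) -> caps B=0 W=0
Move 6: W@(0,3) -> caps B=0 W=0
Move 7: B@(1,3) -> caps B=1 W=0
Move 8: W@(2,1) -> caps B=1 W=0
Move 9: B@(3,3) -> caps B=1 W=0
Move 10: W@(1,0) -> caps B=1 W=0

Answer: ..B.
WBWB
BW..
.W.B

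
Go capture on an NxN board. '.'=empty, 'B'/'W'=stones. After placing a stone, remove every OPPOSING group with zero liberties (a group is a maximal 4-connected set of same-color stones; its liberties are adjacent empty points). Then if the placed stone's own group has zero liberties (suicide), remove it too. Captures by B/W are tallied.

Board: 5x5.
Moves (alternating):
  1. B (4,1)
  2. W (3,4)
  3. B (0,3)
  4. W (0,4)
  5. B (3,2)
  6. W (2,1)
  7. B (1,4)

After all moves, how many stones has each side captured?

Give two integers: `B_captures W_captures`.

Answer: 1 0

Derivation:
Move 1: B@(4,1) -> caps B=0 W=0
Move 2: W@(3,4) -> caps B=0 W=0
Move 3: B@(0,3) -> caps B=0 W=0
Move 4: W@(0,4) -> caps B=0 W=0
Move 5: B@(3,2) -> caps B=0 W=0
Move 6: W@(2,1) -> caps B=0 W=0
Move 7: B@(1,4) -> caps B=1 W=0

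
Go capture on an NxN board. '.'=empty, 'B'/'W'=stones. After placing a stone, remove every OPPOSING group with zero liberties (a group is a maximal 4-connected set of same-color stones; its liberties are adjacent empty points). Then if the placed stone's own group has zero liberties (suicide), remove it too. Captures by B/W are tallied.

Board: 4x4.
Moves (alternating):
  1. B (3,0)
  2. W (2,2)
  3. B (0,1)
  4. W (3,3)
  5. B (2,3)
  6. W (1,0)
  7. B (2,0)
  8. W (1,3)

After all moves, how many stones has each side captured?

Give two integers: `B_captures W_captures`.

Answer: 0 1

Derivation:
Move 1: B@(3,0) -> caps B=0 W=0
Move 2: W@(2,2) -> caps B=0 W=0
Move 3: B@(0,1) -> caps B=0 W=0
Move 4: W@(3,3) -> caps B=0 W=0
Move 5: B@(2,3) -> caps B=0 W=0
Move 6: W@(1,0) -> caps B=0 W=0
Move 7: B@(2,0) -> caps B=0 W=0
Move 8: W@(1,3) -> caps B=0 W=1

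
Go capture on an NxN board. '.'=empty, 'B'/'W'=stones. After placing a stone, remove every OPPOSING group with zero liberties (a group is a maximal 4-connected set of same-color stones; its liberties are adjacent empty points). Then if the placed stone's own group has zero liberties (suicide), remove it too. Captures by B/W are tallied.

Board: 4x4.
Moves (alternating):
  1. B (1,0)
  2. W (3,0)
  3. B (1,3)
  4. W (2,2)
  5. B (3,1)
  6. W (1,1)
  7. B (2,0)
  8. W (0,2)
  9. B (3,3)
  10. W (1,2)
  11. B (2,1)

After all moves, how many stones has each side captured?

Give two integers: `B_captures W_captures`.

Move 1: B@(1,0) -> caps B=0 W=0
Move 2: W@(3,0) -> caps B=0 W=0
Move 3: B@(1,3) -> caps B=0 W=0
Move 4: W@(2,2) -> caps B=0 W=0
Move 5: B@(3,1) -> caps B=0 W=0
Move 6: W@(1,1) -> caps B=0 W=0
Move 7: B@(2,0) -> caps B=1 W=0
Move 8: W@(0,2) -> caps B=1 W=0
Move 9: B@(3,3) -> caps B=1 W=0
Move 10: W@(1,2) -> caps B=1 W=0
Move 11: B@(2,1) -> caps B=1 W=0

Answer: 1 0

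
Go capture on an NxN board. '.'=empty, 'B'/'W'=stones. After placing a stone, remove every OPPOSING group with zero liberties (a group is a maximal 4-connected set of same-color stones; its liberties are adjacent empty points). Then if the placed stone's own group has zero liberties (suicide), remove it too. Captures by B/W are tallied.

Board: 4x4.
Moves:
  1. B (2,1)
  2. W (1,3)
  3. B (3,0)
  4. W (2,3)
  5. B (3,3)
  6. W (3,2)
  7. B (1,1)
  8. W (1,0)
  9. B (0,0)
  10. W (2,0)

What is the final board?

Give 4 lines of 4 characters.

Answer: B...
.B.W
.B.W
B.W.

Derivation:
Move 1: B@(2,1) -> caps B=0 W=0
Move 2: W@(1,3) -> caps B=0 W=0
Move 3: B@(3,0) -> caps B=0 W=0
Move 4: W@(2,3) -> caps B=0 W=0
Move 5: B@(3,3) -> caps B=0 W=0
Move 6: W@(3,2) -> caps B=0 W=1
Move 7: B@(1,1) -> caps B=0 W=1
Move 8: W@(1,0) -> caps B=0 W=1
Move 9: B@(0,0) -> caps B=0 W=1
Move 10: W@(2,0) -> caps B=0 W=1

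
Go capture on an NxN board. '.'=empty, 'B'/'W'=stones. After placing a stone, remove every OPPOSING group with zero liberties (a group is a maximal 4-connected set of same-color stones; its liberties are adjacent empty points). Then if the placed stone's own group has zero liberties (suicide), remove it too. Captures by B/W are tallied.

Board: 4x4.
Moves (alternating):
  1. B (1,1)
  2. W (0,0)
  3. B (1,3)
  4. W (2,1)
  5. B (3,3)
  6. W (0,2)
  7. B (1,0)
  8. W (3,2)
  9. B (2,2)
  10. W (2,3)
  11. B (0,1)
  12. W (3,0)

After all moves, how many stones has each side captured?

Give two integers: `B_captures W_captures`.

Answer: 1 1

Derivation:
Move 1: B@(1,1) -> caps B=0 W=0
Move 2: W@(0,0) -> caps B=0 W=0
Move 3: B@(1,3) -> caps B=0 W=0
Move 4: W@(2,1) -> caps B=0 W=0
Move 5: B@(3,3) -> caps B=0 W=0
Move 6: W@(0,2) -> caps B=0 W=0
Move 7: B@(1,0) -> caps B=0 W=0
Move 8: W@(3,2) -> caps B=0 W=0
Move 9: B@(2,2) -> caps B=0 W=0
Move 10: W@(2,3) -> caps B=0 W=1
Move 11: B@(0,1) -> caps B=1 W=1
Move 12: W@(3,0) -> caps B=1 W=1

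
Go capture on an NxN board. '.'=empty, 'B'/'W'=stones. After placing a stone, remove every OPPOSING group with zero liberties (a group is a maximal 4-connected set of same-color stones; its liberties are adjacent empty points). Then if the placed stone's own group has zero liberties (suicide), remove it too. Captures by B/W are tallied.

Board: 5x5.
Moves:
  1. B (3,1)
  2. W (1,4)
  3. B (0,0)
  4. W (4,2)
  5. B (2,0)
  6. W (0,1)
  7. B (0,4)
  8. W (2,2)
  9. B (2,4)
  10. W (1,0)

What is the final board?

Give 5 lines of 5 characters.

Move 1: B@(3,1) -> caps B=0 W=0
Move 2: W@(1,4) -> caps B=0 W=0
Move 3: B@(0,0) -> caps B=0 W=0
Move 4: W@(4,2) -> caps B=0 W=0
Move 5: B@(2,0) -> caps B=0 W=0
Move 6: W@(0,1) -> caps B=0 W=0
Move 7: B@(0,4) -> caps B=0 W=0
Move 8: W@(2,2) -> caps B=0 W=0
Move 9: B@(2,4) -> caps B=0 W=0
Move 10: W@(1,0) -> caps B=0 W=1

Answer: .W..B
W...W
B.W.B
.B...
..W..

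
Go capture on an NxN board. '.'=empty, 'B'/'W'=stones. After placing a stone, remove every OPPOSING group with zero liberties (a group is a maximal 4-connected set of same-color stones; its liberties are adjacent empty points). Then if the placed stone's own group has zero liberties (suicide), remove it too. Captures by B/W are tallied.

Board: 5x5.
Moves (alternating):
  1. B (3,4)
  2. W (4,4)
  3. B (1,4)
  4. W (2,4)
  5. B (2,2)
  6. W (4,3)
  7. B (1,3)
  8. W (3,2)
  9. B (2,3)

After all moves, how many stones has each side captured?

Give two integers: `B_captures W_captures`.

Move 1: B@(3,4) -> caps B=0 W=0
Move 2: W@(4,4) -> caps B=0 W=0
Move 3: B@(1,4) -> caps B=0 W=0
Move 4: W@(2,4) -> caps B=0 W=0
Move 5: B@(2,2) -> caps B=0 W=0
Move 6: W@(4,3) -> caps B=0 W=0
Move 7: B@(1,3) -> caps B=0 W=0
Move 8: W@(3,2) -> caps B=0 W=0
Move 9: B@(2,3) -> caps B=1 W=0

Answer: 1 0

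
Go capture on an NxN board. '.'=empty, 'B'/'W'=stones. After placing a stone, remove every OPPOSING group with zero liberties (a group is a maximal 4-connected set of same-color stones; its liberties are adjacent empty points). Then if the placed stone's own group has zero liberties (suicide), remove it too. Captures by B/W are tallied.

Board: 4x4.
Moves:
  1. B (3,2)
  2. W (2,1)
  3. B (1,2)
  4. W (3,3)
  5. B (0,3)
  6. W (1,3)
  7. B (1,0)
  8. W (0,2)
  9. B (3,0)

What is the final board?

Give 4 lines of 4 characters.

Move 1: B@(3,2) -> caps B=0 W=0
Move 2: W@(2,1) -> caps B=0 W=0
Move 3: B@(1,2) -> caps B=0 W=0
Move 4: W@(3,3) -> caps B=0 W=0
Move 5: B@(0,3) -> caps B=0 W=0
Move 6: W@(1,3) -> caps B=0 W=0
Move 7: B@(1,0) -> caps B=0 W=0
Move 8: W@(0,2) -> caps B=0 W=1
Move 9: B@(3,0) -> caps B=0 W=1

Answer: ..W.
B.BW
.W..
B.BW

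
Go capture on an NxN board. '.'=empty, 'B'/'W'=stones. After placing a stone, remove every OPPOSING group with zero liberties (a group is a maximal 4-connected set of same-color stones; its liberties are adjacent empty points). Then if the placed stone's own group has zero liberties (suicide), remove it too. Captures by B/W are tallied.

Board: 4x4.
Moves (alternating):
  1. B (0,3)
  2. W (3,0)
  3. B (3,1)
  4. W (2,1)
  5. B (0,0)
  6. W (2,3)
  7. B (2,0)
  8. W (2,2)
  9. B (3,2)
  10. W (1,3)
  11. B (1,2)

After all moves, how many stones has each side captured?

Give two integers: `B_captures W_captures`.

Answer: 1 0

Derivation:
Move 1: B@(0,3) -> caps B=0 W=0
Move 2: W@(3,0) -> caps B=0 W=0
Move 3: B@(3,1) -> caps B=0 W=0
Move 4: W@(2,1) -> caps B=0 W=0
Move 5: B@(0,0) -> caps B=0 W=0
Move 6: W@(2,3) -> caps B=0 W=0
Move 7: B@(2,0) -> caps B=1 W=0
Move 8: W@(2,2) -> caps B=1 W=0
Move 9: B@(3,2) -> caps B=1 W=0
Move 10: W@(1,3) -> caps B=1 W=0
Move 11: B@(1,2) -> caps B=1 W=0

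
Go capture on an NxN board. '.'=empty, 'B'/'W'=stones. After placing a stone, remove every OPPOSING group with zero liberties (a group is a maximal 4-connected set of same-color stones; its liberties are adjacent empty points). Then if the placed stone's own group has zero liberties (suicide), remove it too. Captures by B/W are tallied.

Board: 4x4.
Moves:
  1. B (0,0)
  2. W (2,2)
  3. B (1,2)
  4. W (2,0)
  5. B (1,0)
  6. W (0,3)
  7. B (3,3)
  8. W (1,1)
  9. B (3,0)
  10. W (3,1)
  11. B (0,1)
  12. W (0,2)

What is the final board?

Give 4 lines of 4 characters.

Move 1: B@(0,0) -> caps B=0 W=0
Move 2: W@(2,2) -> caps B=0 W=0
Move 3: B@(1,2) -> caps B=0 W=0
Move 4: W@(2,0) -> caps B=0 W=0
Move 5: B@(1,0) -> caps B=0 W=0
Move 6: W@(0,3) -> caps B=0 W=0
Move 7: B@(3,3) -> caps B=0 W=0
Move 8: W@(1,1) -> caps B=0 W=0
Move 9: B@(3,0) -> caps B=0 W=0
Move 10: W@(3,1) -> caps B=0 W=1
Move 11: B@(0,1) -> caps B=0 W=1
Move 12: W@(0,2) -> caps B=0 W=4

Answer: ..WW
.WB.
W.W.
.W.B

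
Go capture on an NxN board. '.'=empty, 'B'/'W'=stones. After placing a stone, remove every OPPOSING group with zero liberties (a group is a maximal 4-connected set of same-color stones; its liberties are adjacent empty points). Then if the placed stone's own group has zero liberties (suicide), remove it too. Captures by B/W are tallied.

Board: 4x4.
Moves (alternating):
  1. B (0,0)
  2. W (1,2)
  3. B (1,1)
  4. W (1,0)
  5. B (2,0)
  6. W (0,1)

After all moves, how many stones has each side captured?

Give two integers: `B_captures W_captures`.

Answer: 1 0

Derivation:
Move 1: B@(0,0) -> caps B=0 W=0
Move 2: W@(1,2) -> caps B=0 W=0
Move 3: B@(1,1) -> caps B=0 W=0
Move 4: W@(1,0) -> caps B=0 W=0
Move 5: B@(2,0) -> caps B=1 W=0
Move 6: W@(0,1) -> caps B=1 W=0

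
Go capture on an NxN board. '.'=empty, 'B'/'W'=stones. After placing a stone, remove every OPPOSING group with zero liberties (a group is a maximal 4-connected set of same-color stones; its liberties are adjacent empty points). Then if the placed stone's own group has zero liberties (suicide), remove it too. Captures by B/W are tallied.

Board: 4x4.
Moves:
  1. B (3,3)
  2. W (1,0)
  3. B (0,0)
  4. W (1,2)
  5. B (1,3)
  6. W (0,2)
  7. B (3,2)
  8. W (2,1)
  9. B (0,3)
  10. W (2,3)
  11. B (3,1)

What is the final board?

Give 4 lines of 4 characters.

Answer: B.W.
W.W.
.W.W
.BBB

Derivation:
Move 1: B@(3,3) -> caps B=0 W=0
Move 2: W@(1,0) -> caps B=0 W=0
Move 3: B@(0,0) -> caps B=0 W=0
Move 4: W@(1,2) -> caps B=0 W=0
Move 5: B@(1,3) -> caps B=0 W=0
Move 6: W@(0,2) -> caps B=0 W=0
Move 7: B@(3,2) -> caps B=0 W=0
Move 8: W@(2,1) -> caps B=0 W=0
Move 9: B@(0,3) -> caps B=0 W=0
Move 10: W@(2,3) -> caps B=0 W=2
Move 11: B@(3,1) -> caps B=0 W=2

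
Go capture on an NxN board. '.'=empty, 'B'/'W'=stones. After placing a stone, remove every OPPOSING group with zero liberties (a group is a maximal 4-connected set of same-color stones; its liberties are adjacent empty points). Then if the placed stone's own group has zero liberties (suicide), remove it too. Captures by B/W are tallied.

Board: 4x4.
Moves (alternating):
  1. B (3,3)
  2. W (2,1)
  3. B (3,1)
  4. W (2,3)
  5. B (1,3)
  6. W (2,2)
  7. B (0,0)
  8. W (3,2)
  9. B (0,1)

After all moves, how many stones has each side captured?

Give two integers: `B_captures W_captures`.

Move 1: B@(3,3) -> caps B=0 W=0
Move 2: W@(2,1) -> caps B=0 W=0
Move 3: B@(3,1) -> caps B=0 W=0
Move 4: W@(2,3) -> caps B=0 W=0
Move 5: B@(1,3) -> caps B=0 W=0
Move 6: W@(2,2) -> caps B=0 W=0
Move 7: B@(0,0) -> caps B=0 W=0
Move 8: W@(3,2) -> caps B=0 W=1
Move 9: B@(0,1) -> caps B=0 W=1

Answer: 0 1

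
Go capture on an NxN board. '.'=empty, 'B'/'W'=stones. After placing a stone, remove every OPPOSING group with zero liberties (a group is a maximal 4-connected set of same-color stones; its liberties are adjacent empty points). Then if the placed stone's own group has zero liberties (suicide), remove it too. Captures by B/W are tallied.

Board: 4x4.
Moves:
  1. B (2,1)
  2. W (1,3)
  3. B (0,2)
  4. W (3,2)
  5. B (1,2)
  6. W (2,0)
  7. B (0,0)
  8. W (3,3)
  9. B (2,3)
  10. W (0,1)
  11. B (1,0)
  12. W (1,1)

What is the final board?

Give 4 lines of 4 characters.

Answer: .WB.
.WBW
WB.B
..WW

Derivation:
Move 1: B@(2,1) -> caps B=0 W=0
Move 2: W@(1,3) -> caps B=0 W=0
Move 3: B@(0,2) -> caps B=0 W=0
Move 4: W@(3,2) -> caps B=0 W=0
Move 5: B@(1,2) -> caps B=0 W=0
Move 6: W@(2,0) -> caps B=0 W=0
Move 7: B@(0,0) -> caps B=0 W=0
Move 8: W@(3,3) -> caps B=0 W=0
Move 9: B@(2,3) -> caps B=0 W=0
Move 10: W@(0,1) -> caps B=0 W=0
Move 11: B@(1,0) -> caps B=0 W=0
Move 12: W@(1,1) -> caps B=0 W=2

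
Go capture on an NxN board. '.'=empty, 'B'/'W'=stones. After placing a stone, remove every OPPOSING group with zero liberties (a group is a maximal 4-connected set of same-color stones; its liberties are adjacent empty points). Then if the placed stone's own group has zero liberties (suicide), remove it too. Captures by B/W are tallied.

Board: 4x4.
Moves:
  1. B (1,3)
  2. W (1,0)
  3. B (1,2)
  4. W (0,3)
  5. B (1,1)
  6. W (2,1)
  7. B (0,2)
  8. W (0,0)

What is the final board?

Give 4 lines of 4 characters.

Move 1: B@(1,3) -> caps B=0 W=0
Move 2: W@(1,0) -> caps B=0 W=0
Move 3: B@(1,2) -> caps B=0 W=0
Move 4: W@(0,3) -> caps B=0 W=0
Move 5: B@(1,1) -> caps B=0 W=0
Move 6: W@(2,1) -> caps B=0 W=0
Move 7: B@(0,2) -> caps B=1 W=0
Move 8: W@(0,0) -> caps B=1 W=0

Answer: W.B.
WBBB
.W..
....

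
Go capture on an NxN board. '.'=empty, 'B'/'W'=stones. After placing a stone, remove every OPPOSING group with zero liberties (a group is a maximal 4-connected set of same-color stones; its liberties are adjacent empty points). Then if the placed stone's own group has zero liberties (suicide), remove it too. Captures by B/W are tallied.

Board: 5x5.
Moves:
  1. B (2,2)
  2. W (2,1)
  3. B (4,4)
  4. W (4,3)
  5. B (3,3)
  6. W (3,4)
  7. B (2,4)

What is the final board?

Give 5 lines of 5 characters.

Move 1: B@(2,2) -> caps B=0 W=0
Move 2: W@(2,1) -> caps B=0 W=0
Move 3: B@(4,4) -> caps B=0 W=0
Move 4: W@(4,3) -> caps B=0 W=0
Move 5: B@(3,3) -> caps B=0 W=0
Move 6: W@(3,4) -> caps B=0 W=1
Move 7: B@(2,4) -> caps B=0 W=1

Answer: .....
.....
.WB.B
...BW
...W.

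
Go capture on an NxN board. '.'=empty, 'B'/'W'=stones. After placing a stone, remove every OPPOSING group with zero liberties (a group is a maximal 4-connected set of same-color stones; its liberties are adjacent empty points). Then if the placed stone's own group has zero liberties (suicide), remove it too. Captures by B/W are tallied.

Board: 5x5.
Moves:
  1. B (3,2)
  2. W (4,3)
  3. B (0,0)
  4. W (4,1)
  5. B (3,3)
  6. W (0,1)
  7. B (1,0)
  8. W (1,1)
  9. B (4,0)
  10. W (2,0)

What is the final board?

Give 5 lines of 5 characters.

Answer: .W...
.W...
W....
..BB.
BW.W.

Derivation:
Move 1: B@(3,2) -> caps B=0 W=0
Move 2: W@(4,3) -> caps B=0 W=0
Move 3: B@(0,0) -> caps B=0 W=0
Move 4: W@(4,1) -> caps B=0 W=0
Move 5: B@(3,3) -> caps B=0 W=0
Move 6: W@(0,1) -> caps B=0 W=0
Move 7: B@(1,0) -> caps B=0 W=0
Move 8: W@(1,1) -> caps B=0 W=0
Move 9: B@(4,0) -> caps B=0 W=0
Move 10: W@(2,0) -> caps B=0 W=2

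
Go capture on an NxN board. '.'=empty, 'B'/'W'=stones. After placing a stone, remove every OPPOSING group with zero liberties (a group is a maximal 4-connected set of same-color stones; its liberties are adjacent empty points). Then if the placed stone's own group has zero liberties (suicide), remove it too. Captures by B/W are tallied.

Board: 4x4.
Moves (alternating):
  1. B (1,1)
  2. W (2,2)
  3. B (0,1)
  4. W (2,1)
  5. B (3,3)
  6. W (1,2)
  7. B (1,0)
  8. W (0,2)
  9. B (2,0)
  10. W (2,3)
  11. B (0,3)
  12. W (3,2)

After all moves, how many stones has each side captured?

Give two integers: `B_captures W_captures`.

Move 1: B@(1,1) -> caps B=0 W=0
Move 2: W@(2,2) -> caps B=0 W=0
Move 3: B@(0,1) -> caps B=0 W=0
Move 4: W@(2,1) -> caps B=0 W=0
Move 5: B@(3,3) -> caps B=0 W=0
Move 6: W@(1,2) -> caps B=0 W=0
Move 7: B@(1,0) -> caps B=0 W=0
Move 8: W@(0,2) -> caps B=0 W=0
Move 9: B@(2,0) -> caps B=0 W=0
Move 10: W@(2,3) -> caps B=0 W=0
Move 11: B@(0,3) -> caps B=0 W=0
Move 12: W@(3,2) -> caps B=0 W=1

Answer: 0 1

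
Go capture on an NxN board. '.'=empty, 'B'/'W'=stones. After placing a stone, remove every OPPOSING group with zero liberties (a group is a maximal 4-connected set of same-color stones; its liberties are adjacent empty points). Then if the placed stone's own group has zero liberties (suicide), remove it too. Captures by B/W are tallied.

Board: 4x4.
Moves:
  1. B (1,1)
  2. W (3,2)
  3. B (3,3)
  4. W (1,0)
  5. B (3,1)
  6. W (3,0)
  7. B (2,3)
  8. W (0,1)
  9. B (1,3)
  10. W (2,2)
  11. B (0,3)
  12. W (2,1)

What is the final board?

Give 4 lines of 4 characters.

Answer: .W.B
WB.B
.WWB
W.WB

Derivation:
Move 1: B@(1,1) -> caps B=0 W=0
Move 2: W@(3,2) -> caps B=0 W=0
Move 3: B@(3,3) -> caps B=0 W=0
Move 4: W@(1,0) -> caps B=0 W=0
Move 5: B@(3,1) -> caps B=0 W=0
Move 6: W@(3,0) -> caps B=0 W=0
Move 7: B@(2,3) -> caps B=0 W=0
Move 8: W@(0,1) -> caps B=0 W=0
Move 9: B@(1,3) -> caps B=0 W=0
Move 10: W@(2,2) -> caps B=0 W=0
Move 11: B@(0,3) -> caps B=0 W=0
Move 12: W@(2,1) -> caps B=0 W=1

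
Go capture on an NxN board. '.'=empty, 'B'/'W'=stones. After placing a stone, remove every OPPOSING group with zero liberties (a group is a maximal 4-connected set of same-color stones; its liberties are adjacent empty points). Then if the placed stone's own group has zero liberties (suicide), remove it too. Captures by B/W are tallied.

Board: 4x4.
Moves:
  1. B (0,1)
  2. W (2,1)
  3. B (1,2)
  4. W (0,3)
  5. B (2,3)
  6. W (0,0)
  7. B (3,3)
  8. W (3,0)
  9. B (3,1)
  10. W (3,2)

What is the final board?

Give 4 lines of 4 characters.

Move 1: B@(0,1) -> caps B=0 W=0
Move 2: W@(2,1) -> caps B=0 W=0
Move 3: B@(1,2) -> caps B=0 W=0
Move 4: W@(0,3) -> caps B=0 W=0
Move 5: B@(2,3) -> caps B=0 W=0
Move 6: W@(0,0) -> caps B=0 W=0
Move 7: B@(3,3) -> caps B=0 W=0
Move 8: W@(3,0) -> caps B=0 W=0
Move 9: B@(3,1) -> caps B=0 W=0
Move 10: W@(3,2) -> caps B=0 W=1

Answer: WB.W
..B.
.W.B
W.WB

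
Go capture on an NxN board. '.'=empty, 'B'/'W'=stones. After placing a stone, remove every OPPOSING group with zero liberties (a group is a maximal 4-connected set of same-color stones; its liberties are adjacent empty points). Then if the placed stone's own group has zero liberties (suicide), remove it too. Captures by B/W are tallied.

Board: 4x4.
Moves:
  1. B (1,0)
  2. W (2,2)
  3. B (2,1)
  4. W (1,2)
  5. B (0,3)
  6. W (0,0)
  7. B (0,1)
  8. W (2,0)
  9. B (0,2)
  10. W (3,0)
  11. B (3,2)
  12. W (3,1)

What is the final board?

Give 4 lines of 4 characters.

Move 1: B@(1,0) -> caps B=0 W=0
Move 2: W@(2,2) -> caps B=0 W=0
Move 3: B@(2,1) -> caps B=0 W=0
Move 4: W@(1,2) -> caps B=0 W=0
Move 5: B@(0,3) -> caps B=0 W=0
Move 6: W@(0,0) -> caps B=0 W=0
Move 7: B@(0,1) -> caps B=1 W=0
Move 8: W@(2,0) -> caps B=1 W=0
Move 9: B@(0,2) -> caps B=1 W=0
Move 10: W@(3,0) -> caps B=1 W=0
Move 11: B@(3,2) -> caps B=1 W=0
Move 12: W@(3,1) -> caps B=1 W=0

Answer: .BBB
B.W.
.BW.
..B.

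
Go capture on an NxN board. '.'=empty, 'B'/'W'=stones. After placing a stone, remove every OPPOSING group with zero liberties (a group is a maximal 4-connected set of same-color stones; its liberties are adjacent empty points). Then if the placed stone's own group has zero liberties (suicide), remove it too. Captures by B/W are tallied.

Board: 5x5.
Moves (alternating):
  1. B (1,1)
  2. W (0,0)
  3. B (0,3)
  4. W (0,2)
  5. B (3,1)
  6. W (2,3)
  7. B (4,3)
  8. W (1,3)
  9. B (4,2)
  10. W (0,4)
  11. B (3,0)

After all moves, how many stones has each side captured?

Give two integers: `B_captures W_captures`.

Answer: 0 1

Derivation:
Move 1: B@(1,1) -> caps B=0 W=0
Move 2: W@(0,0) -> caps B=0 W=0
Move 3: B@(0,3) -> caps B=0 W=0
Move 4: W@(0,2) -> caps B=0 W=0
Move 5: B@(3,1) -> caps B=0 W=0
Move 6: W@(2,3) -> caps B=0 W=0
Move 7: B@(4,3) -> caps B=0 W=0
Move 8: W@(1,3) -> caps B=0 W=0
Move 9: B@(4,2) -> caps B=0 W=0
Move 10: W@(0,4) -> caps B=0 W=1
Move 11: B@(3,0) -> caps B=0 W=1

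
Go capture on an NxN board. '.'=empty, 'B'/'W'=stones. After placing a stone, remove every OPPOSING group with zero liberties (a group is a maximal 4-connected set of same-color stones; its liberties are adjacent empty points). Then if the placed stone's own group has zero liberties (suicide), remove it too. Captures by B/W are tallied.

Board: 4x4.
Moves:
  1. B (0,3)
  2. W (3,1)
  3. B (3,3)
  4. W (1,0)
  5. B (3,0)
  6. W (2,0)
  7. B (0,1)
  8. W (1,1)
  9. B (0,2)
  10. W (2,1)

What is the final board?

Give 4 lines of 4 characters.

Answer: .BBB
WW..
WW..
.W.B

Derivation:
Move 1: B@(0,3) -> caps B=0 W=0
Move 2: W@(3,1) -> caps B=0 W=0
Move 3: B@(3,3) -> caps B=0 W=0
Move 4: W@(1,0) -> caps B=0 W=0
Move 5: B@(3,0) -> caps B=0 W=0
Move 6: W@(2,0) -> caps B=0 W=1
Move 7: B@(0,1) -> caps B=0 W=1
Move 8: W@(1,1) -> caps B=0 W=1
Move 9: B@(0,2) -> caps B=0 W=1
Move 10: W@(2,1) -> caps B=0 W=1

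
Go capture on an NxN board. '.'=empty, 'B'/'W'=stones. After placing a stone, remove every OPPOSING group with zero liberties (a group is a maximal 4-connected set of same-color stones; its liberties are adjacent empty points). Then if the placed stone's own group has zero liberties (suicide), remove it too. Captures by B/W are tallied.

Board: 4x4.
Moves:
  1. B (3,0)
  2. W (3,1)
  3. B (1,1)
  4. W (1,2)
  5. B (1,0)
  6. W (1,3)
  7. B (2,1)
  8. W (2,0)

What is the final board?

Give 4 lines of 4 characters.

Answer: ....
BBWW
WB..
.W..

Derivation:
Move 1: B@(3,0) -> caps B=0 W=0
Move 2: W@(3,1) -> caps B=0 W=0
Move 3: B@(1,1) -> caps B=0 W=0
Move 4: W@(1,2) -> caps B=0 W=0
Move 5: B@(1,0) -> caps B=0 W=0
Move 6: W@(1,3) -> caps B=0 W=0
Move 7: B@(2,1) -> caps B=0 W=0
Move 8: W@(2,0) -> caps B=0 W=1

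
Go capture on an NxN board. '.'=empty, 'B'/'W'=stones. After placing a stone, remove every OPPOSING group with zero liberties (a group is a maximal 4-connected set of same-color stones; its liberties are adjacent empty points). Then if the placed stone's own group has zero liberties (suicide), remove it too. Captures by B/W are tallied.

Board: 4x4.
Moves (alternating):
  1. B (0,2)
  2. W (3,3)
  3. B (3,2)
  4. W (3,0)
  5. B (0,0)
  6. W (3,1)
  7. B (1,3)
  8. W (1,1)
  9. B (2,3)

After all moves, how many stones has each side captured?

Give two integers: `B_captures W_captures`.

Answer: 1 0

Derivation:
Move 1: B@(0,2) -> caps B=0 W=0
Move 2: W@(3,3) -> caps B=0 W=0
Move 3: B@(3,2) -> caps B=0 W=0
Move 4: W@(3,0) -> caps B=0 W=0
Move 5: B@(0,0) -> caps B=0 W=0
Move 6: W@(3,1) -> caps B=0 W=0
Move 7: B@(1,3) -> caps B=0 W=0
Move 8: W@(1,1) -> caps B=0 W=0
Move 9: B@(2,3) -> caps B=1 W=0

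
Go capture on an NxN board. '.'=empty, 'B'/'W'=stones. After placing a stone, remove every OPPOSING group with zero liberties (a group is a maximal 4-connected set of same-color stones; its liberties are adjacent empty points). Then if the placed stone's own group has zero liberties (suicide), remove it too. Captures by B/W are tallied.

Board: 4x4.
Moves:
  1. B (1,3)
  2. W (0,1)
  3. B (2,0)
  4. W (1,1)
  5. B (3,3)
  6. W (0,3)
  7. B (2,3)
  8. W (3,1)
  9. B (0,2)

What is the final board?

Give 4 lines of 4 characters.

Move 1: B@(1,3) -> caps B=0 W=0
Move 2: W@(0,1) -> caps B=0 W=0
Move 3: B@(2,0) -> caps B=0 W=0
Move 4: W@(1,1) -> caps B=0 W=0
Move 5: B@(3,3) -> caps B=0 W=0
Move 6: W@(0,3) -> caps B=0 W=0
Move 7: B@(2,3) -> caps B=0 W=0
Move 8: W@(3,1) -> caps B=0 W=0
Move 9: B@(0,2) -> caps B=1 W=0

Answer: .WB.
.W.B
B..B
.W.B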